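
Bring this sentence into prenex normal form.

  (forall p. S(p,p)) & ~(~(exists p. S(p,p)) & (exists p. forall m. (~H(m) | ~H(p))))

Drive negations inward (¬∀x A ≡ ∃x ¬A, ¬∃x A ≡ ∀x ¬A, De Morgan for ∧/∨):
  (forall p. S(p,p)) & ((exists p. S(p,p)) | (forall p. exists m. (H(m) & H(p))))
Rename bound variables to avoid capture: p↦y1, p↦w.
  (forall p. S(p,p)) & ((exists y1. S(y1,y1)) | (forall w. exists m. (H(m) & H(w))))
Extract every quantifier outward, since the variables are now distinct and don't occur free across branches:
  forall p. exists y1. forall w. exists m. (S(p,p) & (S(y1,y1) | H(m) & H(w)))

forall p. exists y1. forall w. exists m. (S(p,p) & (S(y1,y1) | H(m) & H(w)))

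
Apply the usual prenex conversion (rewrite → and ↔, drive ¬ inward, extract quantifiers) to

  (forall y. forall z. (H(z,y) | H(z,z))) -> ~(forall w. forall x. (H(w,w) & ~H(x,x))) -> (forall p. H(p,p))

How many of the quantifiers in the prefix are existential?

2

First replace A → B with ¬A ∨ B.
  ~(forall y. forall z. (H(z,y) | H(z,z))) | ~~(forall w. forall x. (H(w,w) & ~H(x,x))) | (forall p. H(p,p))
Drive negations inward (¬∀x A ≡ ∃x ¬A, ¬∃x A ≡ ∀x ¬A, De Morgan for ∧/∨):
  (exists y. exists z. (~H(z,y) & ~H(z,z))) | (forall w. forall x. (H(w,w) & ~H(x,x))) | (forall p. H(p,p))
All bound variables are already distinct, so no renaming is needed.
Finally move all quantifiers to the prefix:
  exists y. exists z. forall w. forall x. forall p. (~H(z,y) & ~H(z,z) | H(w,w) & ~H(x,x) | H(p,p))
The prefix is exists y exists z forall w forall x forall p: 3 universal, 2 existential.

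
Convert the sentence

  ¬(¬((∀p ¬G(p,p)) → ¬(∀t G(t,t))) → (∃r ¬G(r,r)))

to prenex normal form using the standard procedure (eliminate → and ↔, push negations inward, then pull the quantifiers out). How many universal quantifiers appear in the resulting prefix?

3

Eliminate → and ↔ using ¬ and ∨.
  ¬(¬¬(¬(∀p ¬G(p,p)) ∨ ¬(∀t G(t,t))) ∨ (∃r ¬G(r,r)))
Drive negations inward (¬∀x A ≡ ∃x ¬A, ¬∃x A ≡ ∀x ¬A, De Morgan for ∧/∨):
  (∀p ¬G(p,p)) ∧ (∀t G(t,t)) ∧ (∀r G(r,r))
All bound variables are already distinct, so no renaming is needed.
Finally move all quantifiers to the prefix:
  ∀p ∀t ∀r (¬G(p,p) ∧ G(t,t) ∧ G(r,r))
The prefix is ∀p ∀t ∀r: 3 universal, 0 existential.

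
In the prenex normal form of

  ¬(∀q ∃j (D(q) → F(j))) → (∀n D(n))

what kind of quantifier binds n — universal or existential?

Rewrite implications/biconditionals: A → B as ¬A ∨ B.
  ¬¬(∀q ∃j (¬D(q) ∨ F(j))) ∨ (∀n D(n))
Push ¬ through the quantifiers and connectives to reach negation normal form:
  (∀q ∃j (¬D(q) ∨ F(j))) ∨ (∀n D(n))
All bound variables are already distinct, so no renaming is needed.
Finally move all quantifiers to the prefix:
  ∀q ∃j ∀n (¬D(q) ∨ F(j) ∨ D(n))
The quantifier ∀n sits under an even number of negations (counting the antecedent side of each →), so it remains universal.

universal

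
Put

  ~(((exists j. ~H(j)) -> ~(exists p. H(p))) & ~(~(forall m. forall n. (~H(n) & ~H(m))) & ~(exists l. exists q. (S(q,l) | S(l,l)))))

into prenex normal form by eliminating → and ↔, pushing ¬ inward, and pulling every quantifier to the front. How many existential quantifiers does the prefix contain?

4

Eliminate → and ↔ using ¬ and ∨.
  ~((~(exists j. ~H(j)) | ~(exists p. H(p))) & ~(~(forall m. forall n. (~H(n) & ~H(m))) & ~(exists l. exists q. (S(q,l) | S(l,l)))))
Drive negations inward (¬∀x A ≡ ∃x ¬A, ¬∃x A ≡ ∀x ¬A, De Morgan for ∧/∨):
  (exists j. ~H(j)) & (exists p. H(p)) | (exists m. exists n. (H(n) | H(m))) & (forall l. forall q. (~S(q,l) & ~S(l,l)))
All bound variables are already distinct, so no renaming is needed.
Pull the quantifiers to the front (each side's bound variable is not free in the other side):
  exists j. exists p. exists m. exists n. forall l. forall q. (~H(j) & H(p) | (H(n) | H(m)) & ~S(q,l) & ~S(l,l))
The prefix is exists j exists p exists m exists n forall l forall q: 2 universal, 4 existential.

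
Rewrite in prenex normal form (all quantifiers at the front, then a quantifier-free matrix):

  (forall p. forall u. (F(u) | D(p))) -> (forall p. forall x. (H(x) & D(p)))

First replace A → B with ¬A ∨ B.
  ~(forall p. forall u. (F(u) | D(p))) | (forall p. forall x. (H(x) & D(p)))
Push ¬ through the quantifiers and connectives to reach negation normal form:
  (exists p. exists u. (~F(u) & ~D(p))) | (forall p. forall x. (H(x) & D(p)))
Give each quantifier a distinct variable: p↦w1.
  (exists p. exists u. (~F(u) & ~D(p))) | (forall w1. forall x. (H(x) & D(w1)))
Finally move all quantifiers to the prefix:
  exists p. exists u. forall w1. forall x. (~F(u) & ~D(p) | H(x) & D(w1))

exists p. exists u. forall w1. forall x. (~F(u) & ~D(p) | H(x) & D(w1))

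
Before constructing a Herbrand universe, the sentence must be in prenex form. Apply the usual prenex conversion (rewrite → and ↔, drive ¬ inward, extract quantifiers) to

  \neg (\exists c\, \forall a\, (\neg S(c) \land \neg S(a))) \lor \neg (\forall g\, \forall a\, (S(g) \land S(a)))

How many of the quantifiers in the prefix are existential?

3

Push ¬ through the quantifiers and connectives to reach negation normal form:
  (\forall c\, \exists a\, (S(c) \lor S(a))) \lor (\exists g\, \exists a\, (\neg S(g) \lor \neg S(a)))
Give each quantifier a distinct variable: a↦x.
  (\forall c\, \exists a\, (S(c) \lor S(a))) \lor (\exists g\, \exists x\, (\neg S(g) \lor \neg S(x)))
Extract every quantifier outward, since the variables are now distinct and don't occur free across branches:
  \forall c\, \exists a\, \exists g\, \exists x\, (S(c) \lor S(a) \lor \neg S(g) \lor \neg S(x))
The prefix is \forall c \exists a \exists g \exists x: 1 universal, 3 existential.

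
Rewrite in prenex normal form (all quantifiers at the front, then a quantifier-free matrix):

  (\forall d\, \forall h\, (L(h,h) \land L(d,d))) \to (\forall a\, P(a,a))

\exists d\, \exists h\, \forall a\, (\neg L(h,h) \lor \neg L(d,d) \lor P(a,a))

First replace A → B with ¬A ∨ B.
  \neg (\forall d\, \forall h\, (L(h,h) \land L(d,d))) \lor (\forall a\, P(a,a))
Push ¬ through the quantifiers and connectives to reach negation normal form:
  (\exists d\, \exists h\, (\neg L(h,h) \lor \neg L(d,d))) \lor (\forall a\, P(a,a))
All bound variables are already distinct, so no renaming is needed.
Pull the quantifiers to the front (each side's bound variable is not free in the other side):
  \exists d\, \exists h\, \forall a\, (\neg L(h,h) \lor \neg L(d,d) \lor P(a,a))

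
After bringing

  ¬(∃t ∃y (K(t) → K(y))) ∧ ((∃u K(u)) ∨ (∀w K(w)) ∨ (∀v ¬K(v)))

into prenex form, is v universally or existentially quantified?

universal

Rewrite implications/biconditionals: A → B as ¬A ∨ B.
  ¬(∃t ∃y (¬K(t) ∨ K(y))) ∧ ((∃u K(u)) ∨ (∀w K(w)) ∨ (∀v ¬K(v)))
Move each ¬ inward, flipping quantifiers it crosses:
  (∀t ∀y (K(t) ∧ ¬K(y))) ∧ ((∃u K(u)) ∨ (∀w K(w)) ∨ (∀v ¬K(v)))
Extract every quantifier outward, since the variables are now distinct and don't occur free across branches:
  ∀t ∀y ∃u ∀w ∀v (K(t) ∧ ¬K(y) ∧ (K(u) ∨ K(w) ∨ ¬K(v)))
The quantifier ∀v sits under an even number of negations (counting the antecedent side of each →), so it remains universal.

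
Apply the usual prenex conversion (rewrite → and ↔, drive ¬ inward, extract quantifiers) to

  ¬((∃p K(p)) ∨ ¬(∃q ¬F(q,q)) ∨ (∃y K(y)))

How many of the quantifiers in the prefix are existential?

1

Drive negations inward (¬∀x A ≡ ∃x ¬A, ¬∃x A ≡ ∀x ¬A, De Morgan for ∧/∨):
  (∀p ¬K(p)) ∧ (∃q ¬F(q,q)) ∧ (∀y ¬K(y))
Finally move all quantifiers to the prefix:
  ∀p ∃q ∀y (¬K(p) ∧ ¬F(q,q) ∧ ¬K(y))
The prefix is ∀p ∃q ∀y: 2 universal, 1 existential.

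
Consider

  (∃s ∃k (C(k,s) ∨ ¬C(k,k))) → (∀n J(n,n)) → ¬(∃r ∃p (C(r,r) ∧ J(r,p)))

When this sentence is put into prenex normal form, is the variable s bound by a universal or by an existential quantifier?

First replace A → B with ¬A ∨ B.
  ¬(∃s ∃k (C(k,s) ∨ ¬C(k,k))) ∨ ¬(∀n J(n,n)) ∨ ¬(∃r ∃p (C(r,r) ∧ J(r,p)))
Drive negations inward (¬∀x A ≡ ∃x ¬A, ¬∃x A ≡ ∀x ¬A, De Morgan for ∧/∨):
  (∀s ∀k (¬C(k,s) ∧ C(k,k))) ∨ (∃n ¬J(n,n)) ∨ (∀r ∀p (¬C(r,r) ∨ ¬J(r,p)))
All bound variables are already distinct, so no renaming is needed.
Pull the quantifiers to the front (each side's bound variable is not free in the other side):
  ∀s ∀k ∃n ∀r ∀p (¬C(k,s) ∧ C(k,k) ∨ ¬J(n,n) ∨ ¬C(r,r) ∨ ¬J(r,p))
The quantifier ∃s sits under an odd number of negations (counting the antecedent side of each →), so it flips to ∀s.

universal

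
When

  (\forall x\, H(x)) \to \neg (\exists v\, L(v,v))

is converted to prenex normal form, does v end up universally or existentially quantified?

universal

Eliminate → and ↔ using ¬ and ∨.
  \neg (\forall x\, H(x)) \lor \neg (\exists v\, L(v,v))
Drive negations inward (¬∀x A ≡ ∃x ¬A, ¬∃x A ≡ ∀x ¬A, De Morgan for ∧/∨):
  (\exists x\, \neg H(x)) \lor (\forall v\, \neg L(v,v))
All bound variables are already distinct, so no renaming is needed.
Extract every quantifier outward, since the variables are now distinct and don't occur free across branches:
  \exists x\, \forall v\, (\neg H(x) \lor \neg L(v,v))
The quantifier \exists v sits under an odd number of negations (counting the antecedent side of each →), so it flips to \forall v.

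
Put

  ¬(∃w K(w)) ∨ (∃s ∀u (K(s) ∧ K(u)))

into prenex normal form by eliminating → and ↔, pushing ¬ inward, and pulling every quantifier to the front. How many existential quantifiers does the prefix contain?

Push ¬ through the quantifiers and connectives to reach negation normal form:
  (∀w ¬K(w)) ∨ (∃s ∀u (K(s) ∧ K(u)))
Pull the quantifiers to the front (each side's bound variable is not free in the other side):
  ∀w ∃s ∀u (¬K(w) ∨ K(s) ∧ K(u))
The prefix is ∀w ∃s ∀u: 2 universal, 1 existential.

1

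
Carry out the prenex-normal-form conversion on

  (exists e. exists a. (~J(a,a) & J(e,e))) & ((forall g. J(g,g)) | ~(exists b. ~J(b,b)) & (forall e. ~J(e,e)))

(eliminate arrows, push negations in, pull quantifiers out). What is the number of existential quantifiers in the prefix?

2

Drive negations inward (¬∀x A ≡ ∃x ¬A, ¬∃x A ≡ ∀x ¬A, De Morgan for ∧/∨):
  (exists e. exists a. (~J(a,a) & J(e,e))) & ((forall g. J(g,g)) | (forall b. J(b,b)) & (forall e. ~J(e,e)))
Rename bound variables to avoid capture: e↦y1.
  (exists e. exists a. (~J(a,a) & J(e,e))) & ((forall g. J(g,g)) | (forall b. J(b,b)) & (forall y1. ~J(y1,y1)))
Extract every quantifier outward, since the variables are now distinct and don't occur free across branches:
  exists e. exists a. forall g. forall b. forall y1. (~J(a,a) & J(e,e) & (J(g,g) | J(b,b) & ~J(y1,y1)))
The prefix is exists e exists a forall g forall b forall y1: 3 universal, 2 existential.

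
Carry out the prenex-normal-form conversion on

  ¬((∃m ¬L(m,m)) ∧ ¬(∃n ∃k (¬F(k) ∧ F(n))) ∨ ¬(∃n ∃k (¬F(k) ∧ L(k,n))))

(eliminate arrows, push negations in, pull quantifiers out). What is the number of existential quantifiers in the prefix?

4

Drive negations inward (¬∀x A ≡ ∃x ¬A, ¬∃x A ≡ ∀x ¬A, De Morgan for ∧/∨):
  ((∀m L(m,m)) ∨ (∃n ∃k (¬F(k) ∧ F(n)))) ∧ (∃n ∃k (¬F(k) ∧ L(k,n)))
Standardize variables apart so no two quantifiers bind the same name: n↦y, k↦v.
  ((∀m L(m,m)) ∨ (∃n ∃k (¬F(k) ∧ F(n)))) ∧ (∃y ∃v (¬F(v) ∧ L(v,y)))
Pull the quantifiers to the front (each side's bound variable is not free in the other side):
  ∀m ∃n ∃k ∃y ∃v ((L(m,m) ∨ ¬F(k) ∧ F(n)) ∧ ¬F(v) ∧ L(v,y))
The prefix is ∀m ∃n ∃k ∃y ∃v: 1 universal, 4 existential.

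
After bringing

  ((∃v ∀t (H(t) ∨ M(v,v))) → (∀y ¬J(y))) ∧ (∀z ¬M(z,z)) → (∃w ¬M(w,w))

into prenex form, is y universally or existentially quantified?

existential

Eliminate → and ↔ using ¬ and ∨.
  ¬((¬(∃v ∀t (H(t) ∨ M(v,v))) ∨ (∀y ¬J(y))) ∧ (∀z ¬M(z,z))) ∨ (∃w ¬M(w,w))
Push ¬ through the quantifiers and connectives to reach negation normal form:
  (∃v ∀t (H(t) ∨ M(v,v))) ∧ (∃y J(y)) ∨ (∃z M(z,z)) ∨ (∃w ¬M(w,w))
Pull the quantifiers to the front (each side's bound variable is not free in the other side):
  ∃v ∀t ∃y ∃z ∃w ((H(t) ∨ M(v,v)) ∧ J(y) ∨ M(z,z) ∨ ¬M(w,w))
The quantifier ∀y sits under an odd number of negations (counting the antecedent side of each →), so it flips to ∃y.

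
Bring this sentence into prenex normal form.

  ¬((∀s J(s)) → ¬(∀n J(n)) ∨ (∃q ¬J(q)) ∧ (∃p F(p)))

∀s ∀n ∀q ∀p (J(s) ∧ J(n) ∧ (J(q) ∨ ¬F(p)))

Eliminate → and ↔ using ¬ and ∨.
  ¬(¬(∀s J(s)) ∨ ¬(∀n J(n)) ∨ (∃q ¬J(q)) ∧ (∃p F(p)))
Drive negations inward (¬∀x A ≡ ∃x ¬A, ¬∃x A ≡ ∀x ¬A, De Morgan for ∧/∨):
  (∀s J(s)) ∧ (∀n J(n)) ∧ ((∀q J(q)) ∨ (∀p ¬F(p)))
All bound variables are already distinct, so no renaming is needed.
Pull the quantifiers to the front (each side's bound variable is not free in the other side):
  ∀s ∀n ∀q ∀p (J(s) ∧ J(n) ∧ (J(q) ∨ ¬F(p)))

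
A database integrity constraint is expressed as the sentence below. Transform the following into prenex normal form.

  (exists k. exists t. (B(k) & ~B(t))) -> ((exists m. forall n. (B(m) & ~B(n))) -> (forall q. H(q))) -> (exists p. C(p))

forall k. forall t. exists m. forall n. exists q. exists p. (~B(k) | B(t) | B(m) & ~B(n) & ~H(q) | C(p))

Rewrite implications/biconditionals: A → B as ¬A ∨ B.
  ~(exists k. exists t. (B(k) & ~B(t))) | ~(~(exists m. forall n. (B(m) & ~B(n))) | (forall q. H(q))) | (exists p. C(p))
Drive negations inward (¬∀x A ≡ ∃x ¬A, ¬∃x A ≡ ∀x ¬A, De Morgan for ∧/∨):
  (forall k. forall t. (~B(k) | B(t))) | (exists m. forall n. (B(m) & ~B(n))) & (exists q. ~H(q)) | (exists p. C(p))
Extract every quantifier outward, since the variables are now distinct and don't occur free across branches:
  forall k. forall t. exists m. forall n. exists q. exists p. (~B(k) | B(t) | B(m) & ~B(n) & ~H(q) | C(p))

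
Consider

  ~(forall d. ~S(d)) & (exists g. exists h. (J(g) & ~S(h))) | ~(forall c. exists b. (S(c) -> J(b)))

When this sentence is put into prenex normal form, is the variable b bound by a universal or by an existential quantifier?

First replace A → B with ¬A ∨ B.
  ~(forall d. ~S(d)) & (exists g. exists h. (J(g) & ~S(h))) | ~(forall c. exists b. (~S(c) | J(b)))
Push ¬ through the quantifiers and connectives to reach negation normal form:
  (exists d. S(d)) & (exists g. exists h. (J(g) & ~S(h))) | (exists c. forall b. (S(c) & ~J(b)))
Pull the quantifiers to the front (each side's bound variable is not free in the other side):
  exists d. exists g. exists h. exists c. forall b. (S(d) & J(g) & ~S(h) | S(c) & ~J(b))
The quantifier exists b sits under an odd number of negations (counting the antecedent side of each →), so it flips to forall b.

universal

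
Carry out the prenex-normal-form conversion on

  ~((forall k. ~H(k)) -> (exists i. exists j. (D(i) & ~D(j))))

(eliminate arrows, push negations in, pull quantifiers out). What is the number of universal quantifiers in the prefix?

3

Eliminate → and ↔ using ¬ and ∨.
  ~(~(forall k. ~H(k)) | (exists i. exists j. (D(i) & ~D(j))))
Move each ¬ inward, flipping quantifiers it crosses:
  (forall k. ~H(k)) & (forall i. forall j. (~D(i) | D(j)))
Finally move all quantifiers to the prefix:
  forall k. forall i. forall j. (~H(k) & (~D(i) | D(j)))
The prefix is forall k forall i forall j: 3 universal, 0 existential.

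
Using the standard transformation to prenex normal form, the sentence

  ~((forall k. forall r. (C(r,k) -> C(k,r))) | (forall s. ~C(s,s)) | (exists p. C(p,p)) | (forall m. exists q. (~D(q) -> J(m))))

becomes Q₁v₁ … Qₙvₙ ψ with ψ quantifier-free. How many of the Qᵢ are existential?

First replace A → B with ¬A ∨ B.
  ~((forall k. forall r. (~C(r,k) | C(k,r))) | (forall s. ~C(s,s)) | (exists p. C(p,p)) | (forall m. exists q. (~~D(q) | J(m))))
Move each ¬ inward, flipping quantifiers it crosses:
  (exists k. exists r. (C(r,k) & ~C(k,r))) & (exists s. C(s,s)) & (forall p. ~C(p,p)) & (exists m. forall q. (~D(q) & ~J(m)))
Pull the quantifiers to the front (each side's bound variable is not free in the other side):
  exists k. exists r. exists s. forall p. exists m. forall q. (C(r,k) & ~C(k,r) & C(s,s) & ~C(p,p) & ~D(q) & ~J(m))
The prefix is exists k exists r exists s forall p exists m forall q: 2 universal, 4 existential.

4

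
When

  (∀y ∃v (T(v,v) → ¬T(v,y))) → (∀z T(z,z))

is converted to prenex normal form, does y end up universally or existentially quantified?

existential

Rewrite implications/biconditionals: A → B as ¬A ∨ B.
  ¬(∀y ∃v (¬T(v,v) ∨ ¬T(v,y))) ∨ (∀z T(z,z))
Push ¬ through the quantifiers and connectives to reach negation normal form:
  (∃y ∀v (T(v,v) ∧ T(v,y))) ∨ (∀z T(z,z))
All bound variables are already distinct, so no renaming is needed.
Pull the quantifiers to the front (each side's bound variable is not free in the other side):
  ∃y ∀v ∀z (T(v,v) ∧ T(v,y) ∨ T(z,z))
The quantifier ∀y sits under an odd number of negations (counting the antecedent side of each →), so it flips to ∃y.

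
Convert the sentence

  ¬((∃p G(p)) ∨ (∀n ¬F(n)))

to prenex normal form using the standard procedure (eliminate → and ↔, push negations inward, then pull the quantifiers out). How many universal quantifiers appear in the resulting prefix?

Push ¬ through the quantifiers and connectives to reach negation normal form:
  (∀p ¬G(p)) ∧ (∃n F(n))
Extract every quantifier outward, since the variables are now distinct and don't occur free across branches:
  ∀p ∃n (¬G(p) ∧ F(n))
The prefix is ∀p ∃n: 1 universal, 1 existential.

1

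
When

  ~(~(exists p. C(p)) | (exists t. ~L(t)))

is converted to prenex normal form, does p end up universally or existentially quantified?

existential

Drive negations inward (¬∀x A ≡ ∃x ¬A, ¬∃x A ≡ ∀x ¬A, De Morgan for ∧/∨):
  (exists p. C(p)) & (forall t. L(t))
All bound variables are already distinct, so no renaming is needed.
Finally move all quantifiers to the prefix:
  exists p. forall t. (C(p) & L(t))
The quantifier exists p sits under an even number of negations, so it remains existential.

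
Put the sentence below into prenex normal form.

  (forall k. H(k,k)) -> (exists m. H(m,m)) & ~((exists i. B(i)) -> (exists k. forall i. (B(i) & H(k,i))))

Eliminate → and ↔ using ¬ and ∨.
  ~(forall k. H(k,k)) | (exists m. H(m,m)) & ~(~(exists i. B(i)) | (exists k. forall i. (B(i) & H(k,i))))
Push ¬ through the quantifiers and connectives to reach negation normal form:
  (exists k. ~H(k,k)) | (exists m. H(m,m)) & (exists i. B(i)) & (forall k. exists i. (~B(i) | ~H(k,i)))
Rename bound variables to avoid capture: k↦s, i↦u1.
  (exists k. ~H(k,k)) | (exists m. H(m,m)) & (exists i. B(i)) & (forall s. exists u1. (~B(u1) | ~H(s,u1)))
Finally move all quantifiers to the prefix:
  exists k. exists m. exists i. forall s. exists u1. (~H(k,k) | H(m,m) & B(i) & (~B(u1) | ~H(s,u1)))

exists k. exists m. exists i. forall s. exists u1. (~H(k,k) | H(m,m) & B(i) & (~B(u1) | ~H(s,u1)))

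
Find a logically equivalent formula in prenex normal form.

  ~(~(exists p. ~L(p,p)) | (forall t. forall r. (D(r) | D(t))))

exists p. exists t. exists r. (~L(p,p) & ~D(r) & ~D(t))

Drive negations inward (¬∀x A ≡ ∃x ¬A, ¬∃x A ≡ ∀x ¬A, De Morgan for ∧/∨):
  (exists p. ~L(p,p)) & (exists t. exists r. (~D(r) & ~D(t)))
All bound variables are already distinct, so no renaming is needed.
Extract every quantifier outward, since the variables are now distinct and don't occur free across branches:
  exists p. exists t. exists r. (~L(p,p) & ~D(r) & ~D(t))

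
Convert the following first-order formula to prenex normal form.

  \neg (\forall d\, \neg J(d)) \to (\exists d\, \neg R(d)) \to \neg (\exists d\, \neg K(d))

Rewrite implications/biconditionals: A → B as ¬A ∨ B.
  \neg \neg (\forall d\, \neg J(d)) \lor \neg (\exists d\, \neg R(d)) \lor \neg (\exists d\, \neg K(d))
Push ¬ through the quantifiers and connectives to reach negation normal form:
  (\forall d\, \neg J(d)) \lor (\forall d\, R(d)) \lor (\forall d\, K(d))
Rename bound variables to avoid capture: d↦w, d↦c.
  (\forall d\, \neg J(d)) \lor (\forall w\, R(w)) \lor (\forall c\, K(c))
Finally move all quantifiers to the prefix:
  \forall d\, \forall w\, \forall c\, (\neg J(d) \lor R(w) \lor K(c))

\forall d\, \forall w\, \forall c\, (\neg J(d) \lor R(w) \lor K(c))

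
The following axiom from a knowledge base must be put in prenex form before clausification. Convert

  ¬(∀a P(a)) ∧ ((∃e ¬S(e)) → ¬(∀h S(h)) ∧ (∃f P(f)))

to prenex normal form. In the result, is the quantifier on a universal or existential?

existential

Eliminate → and ↔ using ¬ and ∨.
  ¬(∀a P(a)) ∧ (¬(∃e ¬S(e)) ∨ ¬(∀h S(h)) ∧ (∃f P(f)))
Push ¬ through the quantifiers and connectives to reach negation normal form:
  (∃a ¬P(a)) ∧ ((∀e S(e)) ∨ (∃h ¬S(h)) ∧ (∃f P(f)))
All bound variables are already distinct, so no renaming is needed.
Pull the quantifiers to the front (each side's bound variable is not free in the other side):
  ∃a ∀e ∃h ∃f (¬P(a) ∧ (S(e) ∨ ¬S(h) ∧ P(f)))
The quantifier ∀a sits under an odd number of negations (counting the antecedent side of each →), so it flips to ∃a.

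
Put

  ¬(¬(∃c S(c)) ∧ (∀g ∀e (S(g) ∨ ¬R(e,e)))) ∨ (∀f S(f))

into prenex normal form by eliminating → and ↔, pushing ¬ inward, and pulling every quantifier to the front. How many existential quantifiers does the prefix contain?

Move each ¬ inward, flipping quantifiers it crosses:
  (∃c S(c)) ∨ (∃g ∃e (¬S(g) ∧ R(e,e))) ∨ (∀f S(f))
All bound variables are already distinct, so no renaming is needed.
Finally move all quantifiers to the prefix:
  ∃c ∃g ∃e ∀f (S(c) ∨ ¬S(g) ∧ R(e,e) ∨ S(f))
The prefix is ∃c ∃g ∃e ∀f: 1 universal, 3 existential.

3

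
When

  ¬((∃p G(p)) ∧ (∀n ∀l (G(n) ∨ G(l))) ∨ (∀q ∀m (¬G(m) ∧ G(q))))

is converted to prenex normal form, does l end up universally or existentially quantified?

existential

Drive negations inward (¬∀x A ≡ ∃x ¬A, ¬∃x A ≡ ∀x ¬A, De Morgan for ∧/∨):
  ((∀p ¬G(p)) ∨ (∃n ∃l (¬G(n) ∧ ¬G(l)))) ∧ (∃q ∃m (G(m) ∨ ¬G(q)))
All bound variables are already distinct, so no renaming is needed.
Finally move all quantifiers to the prefix:
  ∀p ∃n ∃l ∃q ∃m ((¬G(p) ∨ ¬G(n) ∧ ¬G(l)) ∧ (G(m) ∨ ¬G(q)))
The quantifier ∀l sits under an odd number of negations, so it flips to ∃l.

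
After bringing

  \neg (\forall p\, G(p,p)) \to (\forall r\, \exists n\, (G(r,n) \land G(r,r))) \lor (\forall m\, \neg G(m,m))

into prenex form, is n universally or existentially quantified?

existential

Rewrite implications/biconditionals: A → B as ¬A ∨ B.
  \neg \neg (\forall p\, G(p,p)) \lor (\forall r\, \exists n\, (G(r,n) \land G(r,r))) \lor (\forall m\, \neg G(m,m))
Drive negations inward (¬∀x A ≡ ∃x ¬A, ¬∃x A ≡ ∀x ¬A, De Morgan for ∧/∨):
  (\forall p\, G(p,p)) \lor (\forall r\, \exists n\, (G(r,n) \land G(r,r))) \lor (\forall m\, \neg G(m,m))
All bound variables are already distinct, so no renaming is needed.
Pull the quantifiers to the front (each side's bound variable is not free in the other side):
  \forall p\, \forall r\, \exists n\, \forall m\, (G(p,p) \lor G(r,n) \land G(r,r) \lor \neg G(m,m))
The quantifier \exists n sits under an even number of negations (counting the antecedent side of each →), so it remains existential.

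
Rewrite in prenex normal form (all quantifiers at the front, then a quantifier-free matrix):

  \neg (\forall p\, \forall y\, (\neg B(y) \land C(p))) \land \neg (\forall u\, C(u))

\exists p\, \exists y\, \exists u\, ((B(y) \lor \neg C(p)) \land \neg C(u))

Drive negations inward (¬∀x A ≡ ∃x ¬A, ¬∃x A ≡ ∀x ¬A, De Morgan for ∧/∨):
  (\exists p\, \exists y\, (B(y) \lor \neg C(p))) \land (\exists u\, \neg C(u))
All bound variables are already distinct, so no renaming is needed.
Pull the quantifiers to the front (each side's bound variable is not free in the other side):
  \exists p\, \exists y\, \exists u\, ((B(y) \lor \neg C(p)) \land \neg C(u))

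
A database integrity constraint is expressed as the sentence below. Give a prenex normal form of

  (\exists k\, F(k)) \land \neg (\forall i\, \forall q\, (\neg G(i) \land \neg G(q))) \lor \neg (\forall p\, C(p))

\exists k\, \exists i\, \exists q\, \exists p\, (F(k) \land (G(i) \lor G(q)) \lor \neg C(p))

Push ¬ through the quantifiers and connectives to reach negation normal form:
  (\exists k\, F(k)) \land (\exists i\, \exists q\, (G(i) \lor G(q))) \lor (\exists p\, \neg C(p))
Pull the quantifiers to the front (each side's bound variable is not free in the other side):
  \exists k\, \exists i\, \exists q\, \exists p\, (F(k) \land (G(i) \lor G(q)) \lor \neg C(p))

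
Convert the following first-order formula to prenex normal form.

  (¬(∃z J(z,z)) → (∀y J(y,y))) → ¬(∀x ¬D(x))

∀z ∃y ∃x (¬J(z,z) ∧ ¬J(y,y) ∨ D(x))

Eliminate → and ↔ using ¬ and ∨.
  ¬(¬¬(∃z J(z,z)) ∨ (∀y J(y,y))) ∨ ¬(∀x ¬D(x))
Drive negations inward (¬∀x A ≡ ∃x ¬A, ¬∃x A ≡ ∀x ¬A, De Morgan for ∧/∨):
  (∀z ¬J(z,z)) ∧ (∃y ¬J(y,y)) ∨ (∃x D(x))
Extract every quantifier outward, since the variables are now distinct and don't occur free across branches:
  ∀z ∃y ∃x (¬J(z,z) ∧ ¬J(y,y) ∨ D(x))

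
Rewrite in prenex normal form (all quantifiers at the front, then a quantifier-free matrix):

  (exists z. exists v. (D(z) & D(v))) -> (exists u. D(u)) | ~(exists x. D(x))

Rewrite implications/biconditionals: A → B as ¬A ∨ B.
  ~(exists z. exists v. (D(z) & D(v))) | (exists u. D(u)) | ~(exists x. D(x))
Push ¬ through the quantifiers and connectives to reach negation normal form:
  (forall z. forall v. (~D(z) | ~D(v))) | (exists u. D(u)) | (forall x. ~D(x))
All bound variables are already distinct, so no renaming is needed.
Finally move all quantifiers to the prefix:
  forall z. forall v. exists u. forall x. (~D(z) | ~D(v) | D(u) | ~D(x))

forall z. forall v. exists u. forall x. (~D(z) | ~D(v) | D(u) | ~D(x))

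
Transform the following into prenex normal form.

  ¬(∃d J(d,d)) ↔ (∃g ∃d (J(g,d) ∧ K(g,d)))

Rewrite implications/biconditionals: A → B as ¬A ∨ B; A ↔ B as (¬A ∨ B) ∧ (¬B ∨ A).
  (¬¬(∃d J(d,d)) ∨ (∃g ∃d (J(g,d) ∧ K(g,d)))) ∧ (¬(∃g ∃d (J(g,d) ∧ K(g,d))) ∨ ¬(∃d J(d,d)))
Move each ¬ inward, flipping quantifiers it crosses:
  ((∃d J(d,d)) ∨ (∃g ∃d (J(g,d) ∧ K(g,d)))) ∧ ((∀g ∀d (¬J(g,d) ∨ ¬K(g,d))) ∨ (∀d ¬J(d,d)))
Rename bound variables to avoid capture: d↦u1, g↦t, d↦z1, d↦u.
  ((∃d J(d,d)) ∨ (∃g ∃u1 (J(g,u1) ∧ K(g,u1)))) ∧ ((∀t ∀z1 (¬J(t,z1) ∨ ¬K(t,z1))) ∨ (∀u ¬J(u,u)))
Finally move all quantifiers to the prefix:
  ∃d ∃g ∃u1 ∀t ∀z1 ∀u ((J(d,d) ∨ J(g,u1) ∧ K(g,u1)) ∧ (¬J(t,z1) ∨ ¬K(t,z1) ∨ ¬J(u,u)))

∃d ∃g ∃u1 ∀t ∀z1 ∀u ((J(d,d) ∨ J(g,u1) ∧ K(g,u1)) ∧ (¬J(t,z1) ∨ ¬K(t,z1) ∨ ¬J(u,u)))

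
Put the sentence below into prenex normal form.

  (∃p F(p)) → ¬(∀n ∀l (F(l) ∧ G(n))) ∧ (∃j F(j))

∀p ∃n ∃l ∃j (¬F(p) ∨ (¬F(l) ∨ ¬G(n)) ∧ F(j))

First replace A → B with ¬A ∨ B.
  ¬(∃p F(p)) ∨ ¬(∀n ∀l (F(l) ∧ G(n))) ∧ (∃j F(j))
Move each ¬ inward, flipping quantifiers it crosses:
  (∀p ¬F(p)) ∨ (∃n ∃l (¬F(l) ∨ ¬G(n))) ∧ (∃j F(j))
Finally move all quantifiers to the prefix:
  ∀p ∃n ∃l ∃j (¬F(p) ∨ (¬F(l) ∨ ¬G(n)) ∧ F(j))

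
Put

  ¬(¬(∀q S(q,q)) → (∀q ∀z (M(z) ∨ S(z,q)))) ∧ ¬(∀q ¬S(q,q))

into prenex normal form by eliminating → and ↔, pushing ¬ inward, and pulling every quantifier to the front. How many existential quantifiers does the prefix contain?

Eliminate → and ↔ using ¬ and ∨.
  ¬(¬¬(∀q S(q,q)) ∨ (∀q ∀z (M(z) ∨ S(z,q)))) ∧ ¬(∀q ¬S(q,q))
Move each ¬ inward, flipping quantifiers it crosses:
  (∃q ¬S(q,q)) ∧ (∃q ∃z (¬M(z) ∧ ¬S(z,q))) ∧ (∃q S(q,q))
Standardize variables apart so no two quantifiers bind the same name: q↦v, q↦r.
  (∃q ¬S(q,q)) ∧ (∃v ∃z (¬M(z) ∧ ¬S(z,v))) ∧ (∃r S(r,r))
Pull the quantifiers to the front (each side's bound variable is not free in the other side):
  ∃q ∃v ∃z ∃r (¬S(q,q) ∧ ¬M(z) ∧ ¬S(z,v) ∧ S(r,r))
The prefix is ∃q ∃v ∃z ∃r: 0 universal, 4 existential.

4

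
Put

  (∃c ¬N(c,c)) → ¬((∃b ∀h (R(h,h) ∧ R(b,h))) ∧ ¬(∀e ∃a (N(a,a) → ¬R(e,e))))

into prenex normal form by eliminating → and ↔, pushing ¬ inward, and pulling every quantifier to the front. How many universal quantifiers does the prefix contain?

3

First replace A → B with ¬A ∨ B.
  ¬(∃c ¬N(c,c)) ∨ ¬((∃b ∀h (R(h,h) ∧ R(b,h))) ∧ ¬(∀e ∃a (¬N(a,a) ∨ ¬R(e,e))))
Drive negations inward (¬∀x A ≡ ∃x ¬A, ¬∃x A ≡ ∀x ¬A, De Morgan for ∧/∨):
  (∀c N(c,c)) ∨ (∀b ∃h (¬R(h,h) ∨ ¬R(b,h))) ∨ (∀e ∃a (¬N(a,a) ∨ ¬R(e,e)))
Extract every quantifier outward, since the variables are now distinct and don't occur free across branches:
  ∀c ∀b ∃h ∀e ∃a (N(c,c) ∨ ¬R(h,h) ∨ ¬R(b,h) ∨ ¬N(a,a) ∨ ¬R(e,e))
The prefix is ∀c ∀b ∃h ∀e ∃a: 3 universal, 2 existential.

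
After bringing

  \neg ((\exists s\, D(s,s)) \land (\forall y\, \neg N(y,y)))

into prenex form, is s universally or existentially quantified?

Drive negations inward (¬∀x A ≡ ∃x ¬A, ¬∃x A ≡ ∀x ¬A, De Morgan for ∧/∨):
  (\forall s\, \neg D(s,s)) \lor (\exists y\, N(y,y))
All bound variables are already distinct, so no renaming is needed.
Finally move all quantifiers to the prefix:
  \forall s\, \exists y\, (\neg D(s,s) \lor N(y,y))
The quantifier \exists s sits under an odd number of negations, so it flips to \forall s.

universal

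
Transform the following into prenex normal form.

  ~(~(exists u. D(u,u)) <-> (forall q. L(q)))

forall u. exists q. forall t. exists x1. (~D(u,u) & ~L(q) | L(t) & D(x1,x1))

Eliminate → and ↔ using ¬ and ∨; A ↔ B as (¬A ∨ B) ∧ (¬B ∨ A).
  ~((~~(exists u. D(u,u)) | (forall q. L(q))) & (~(forall q. L(q)) | ~(exists u. D(u,u))))
Drive negations inward (¬∀x A ≡ ∃x ¬A, ¬∃x A ≡ ∀x ¬A, De Morgan for ∧/∨):
  (forall u. ~D(u,u)) & (exists q. ~L(q)) | (forall q. L(q)) & (exists u. D(u,u))
Rename bound variables to avoid capture: q↦t, u↦x1.
  (forall u. ~D(u,u)) & (exists q. ~L(q)) | (forall t. L(t)) & (exists x1. D(x1,x1))
Extract every quantifier outward, since the variables are now distinct and don't occur free across branches:
  forall u. exists q. forall t. exists x1. (~D(u,u) & ~L(q) | L(t) & D(x1,x1))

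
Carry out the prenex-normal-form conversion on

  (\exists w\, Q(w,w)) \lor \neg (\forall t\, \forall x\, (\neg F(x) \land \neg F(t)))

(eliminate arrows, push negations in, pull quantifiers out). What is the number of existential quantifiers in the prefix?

Move each ¬ inward, flipping quantifiers it crosses:
  (\exists w\, Q(w,w)) \lor (\exists t\, \exists x\, (F(x) \lor F(t)))
All bound variables are already distinct, so no renaming is needed.
Finally move all quantifiers to the prefix:
  \exists w\, \exists t\, \exists x\, (Q(w,w) \lor F(x) \lor F(t))
The prefix is \exists w \exists t \exists x: 0 universal, 3 existential.

3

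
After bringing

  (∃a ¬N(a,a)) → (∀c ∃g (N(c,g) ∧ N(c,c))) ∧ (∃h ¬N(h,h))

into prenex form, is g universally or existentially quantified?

existential

First replace A → B with ¬A ∨ B.
  ¬(∃a ¬N(a,a)) ∨ (∀c ∃g (N(c,g) ∧ N(c,c))) ∧ (∃h ¬N(h,h))
Drive negations inward (¬∀x A ≡ ∃x ¬A, ¬∃x A ≡ ∀x ¬A, De Morgan for ∧/∨):
  (∀a N(a,a)) ∨ (∀c ∃g (N(c,g) ∧ N(c,c))) ∧ (∃h ¬N(h,h))
All bound variables are already distinct, so no renaming is needed.
Extract every quantifier outward, since the variables are now distinct and don't occur free across branches:
  ∀a ∀c ∃g ∃h (N(a,a) ∨ N(c,g) ∧ N(c,c) ∧ ¬N(h,h))
The quantifier ∃g sits under an even number of negations (counting the antecedent side of each →), so it remains existential.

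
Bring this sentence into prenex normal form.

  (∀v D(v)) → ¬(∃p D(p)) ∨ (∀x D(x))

∃v ∀p ∀x (¬D(v) ∨ ¬D(p) ∨ D(x))

Eliminate → and ↔ using ¬ and ∨.
  ¬(∀v D(v)) ∨ ¬(∃p D(p)) ∨ (∀x D(x))
Move each ¬ inward, flipping quantifiers it crosses:
  (∃v ¬D(v)) ∨ (∀p ¬D(p)) ∨ (∀x D(x))
All bound variables are already distinct, so no renaming is needed.
Extract every quantifier outward, since the variables are now distinct and don't occur free across branches:
  ∃v ∀p ∀x (¬D(v) ∨ ¬D(p) ∨ D(x))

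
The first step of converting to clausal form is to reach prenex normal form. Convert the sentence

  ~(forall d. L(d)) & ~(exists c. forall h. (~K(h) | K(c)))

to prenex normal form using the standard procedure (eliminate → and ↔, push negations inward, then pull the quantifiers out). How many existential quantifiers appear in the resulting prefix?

2

Move each ¬ inward, flipping quantifiers it crosses:
  (exists d. ~L(d)) & (forall c. exists h. (K(h) & ~K(c)))
Pull the quantifiers to the front (each side's bound variable is not free in the other side):
  exists d. forall c. exists h. (~L(d) & K(h) & ~K(c))
The prefix is exists d forall c exists h: 1 universal, 2 existential.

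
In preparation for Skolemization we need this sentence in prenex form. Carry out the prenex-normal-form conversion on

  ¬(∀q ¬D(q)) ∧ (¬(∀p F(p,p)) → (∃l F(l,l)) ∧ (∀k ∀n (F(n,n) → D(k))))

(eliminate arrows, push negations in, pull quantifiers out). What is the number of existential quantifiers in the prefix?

Rewrite implications/biconditionals: A → B as ¬A ∨ B.
  ¬(∀q ¬D(q)) ∧ (¬¬(∀p F(p,p)) ∨ (∃l F(l,l)) ∧ (∀k ∀n (¬F(n,n) ∨ D(k))))
Push ¬ through the quantifiers and connectives to reach negation normal form:
  (∃q D(q)) ∧ ((∀p F(p,p)) ∨ (∃l F(l,l)) ∧ (∀k ∀n (¬F(n,n) ∨ D(k))))
All bound variables are already distinct, so no renaming is needed.
Finally move all quantifiers to the prefix:
  ∃q ∀p ∃l ∀k ∀n (D(q) ∧ (F(p,p) ∨ F(l,l) ∧ (¬F(n,n) ∨ D(k))))
The prefix is ∃q ∀p ∃l ∀k ∀n: 3 universal, 2 existential.

2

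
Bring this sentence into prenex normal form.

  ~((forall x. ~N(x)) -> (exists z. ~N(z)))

forall x. forall z. (~N(x) & N(z))

Rewrite implications/biconditionals: A → B as ¬A ∨ B.
  ~(~(forall x. ~N(x)) | (exists z. ~N(z)))
Drive negations inward (¬∀x A ≡ ∃x ¬A, ¬∃x A ≡ ∀x ¬A, De Morgan for ∧/∨):
  (forall x. ~N(x)) & (forall z. N(z))
All bound variables are already distinct, so no renaming is needed.
Pull the quantifiers to the front (each side's bound variable is not free in the other side):
  forall x. forall z. (~N(x) & N(z))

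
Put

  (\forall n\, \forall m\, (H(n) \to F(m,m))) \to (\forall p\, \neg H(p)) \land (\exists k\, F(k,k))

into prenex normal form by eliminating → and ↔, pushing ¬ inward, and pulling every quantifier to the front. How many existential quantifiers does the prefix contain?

3

Eliminate → and ↔ using ¬ and ∨.
  \neg (\forall n\, \forall m\, (\neg H(n) \lor F(m,m))) \lor (\forall p\, \neg H(p)) \land (\exists k\, F(k,k))
Drive negations inward (¬∀x A ≡ ∃x ¬A, ¬∃x A ≡ ∀x ¬A, De Morgan for ∧/∨):
  (\exists n\, \exists m\, (H(n) \land \neg F(m,m))) \lor (\forall p\, \neg H(p)) \land (\exists k\, F(k,k))
Extract every quantifier outward, since the variables are now distinct and don't occur free across branches:
  \exists n\, \exists m\, \forall p\, \exists k\, (H(n) \land \neg F(m,m) \lor \neg H(p) \land F(k,k))
The prefix is \exists n \exists m \forall p \exists k: 1 universal, 3 existential.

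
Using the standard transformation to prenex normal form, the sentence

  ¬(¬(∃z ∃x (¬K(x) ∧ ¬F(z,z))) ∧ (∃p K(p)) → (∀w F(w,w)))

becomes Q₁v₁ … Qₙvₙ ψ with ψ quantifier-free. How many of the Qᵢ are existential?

2

First replace A → B with ¬A ∨ B.
  ¬(¬(¬(∃z ∃x (¬K(x) ∧ ¬F(z,z))) ∧ (∃p K(p))) ∨ (∀w F(w,w)))
Push ¬ through the quantifiers and connectives to reach negation normal form:
  (∀z ∀x (K(x) ∨ F(z,z))) ∧ (∃p K(p)) ∧ (∃w ¬F(w,w))
Finally move all quantifiers to the prefix:
  ∀z ∀x ∃p ∃w ((K(x) ∨ F(z,z)) ∧ K(p) ∧ ¬F(w,w))
The prefix is ∀z ∀x ∃p ∃w: 2 universal, 2 existential.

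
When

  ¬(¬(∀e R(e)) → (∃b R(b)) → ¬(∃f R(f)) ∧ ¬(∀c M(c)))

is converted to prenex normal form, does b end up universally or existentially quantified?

Eliminate → and ↔ using ¬ and ∨.
  ¬(¬¬(∀e R(e)) ∨ ¬(∃b R(b)) ∨ ¬(∃f R(f)) ∧ ¬(∀c M(c)))
Drive negations inward (¬∀x A ≡ ∃x ¬A, ¬∃x A ≡ ∀x ¬A, De Morgan for ∧/∨):
  (∃e ¬R(e)) ∧ (∃b R(b)) ∧ ((∃f R(f)) ∨ (∀c M(c)))
Finally move all quantifiers to the prefix:
  ∃e ∃b ∃f ∀c (¬R(e) ∧ R(b) ∧ (R(f) ∨ M(c)))
The quantifier ∃b sits under an even number of negations (counting the antecedent side of each →), so it remains existential.

existential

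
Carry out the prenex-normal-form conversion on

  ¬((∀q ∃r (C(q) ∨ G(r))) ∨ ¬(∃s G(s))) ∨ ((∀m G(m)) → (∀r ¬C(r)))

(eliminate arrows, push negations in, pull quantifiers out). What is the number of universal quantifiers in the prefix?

2

Rewrite implications/biconditionals: A → B as ¬A ∨ B.
  ¬((∀q ∃r (C(q) ∨ G(r))) ∨ ¬(∃s G(s))) ∨ ¬(∀m G(m)) ∨ (∀r ¬C(r))
Drive negations inward (¬∀x A ≡ ∃x ¬A, ¬∃x A ≡ ∀x ¬A, De Morgan for ∧/∨):
  (∃q ∀r (¬C(q) ∧ ¬G(r))) ∧ (∃s G(s)) ∨ (∃m ¬G(m)) ∨ (∀r ¬C(r))
Rename bound variables to avoid capture: r↦z.
  (∃q ∀r (¬C(q) ∧ ¬G(r))) ∧ (∃s G(s)) ∨ (∃m ¬G(m)) ∨ (∀z ¬C(z))
Finally move all quantifiers to the prefix:
  ∃q ∀r ∃s ∃m ∀z (¬C(q) ∧ ¬G(r) ∧ G(s) ∨ ¬G(m) ∨ ¬C(z))
The prefix is ∃q ∀r ∃s ∃m ∀z: 2 universal, 3 existential.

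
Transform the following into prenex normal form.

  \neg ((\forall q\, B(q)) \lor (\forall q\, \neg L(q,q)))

Move each ¬ inward, flipping quantifiers it crosses:
  (\exists q\, \neg B(q)) \land (\exists q\, L(q,q))
Give each quantifier a distinct variable: q↦p.
  (\exists q\, \neg B(q)) \land (\exists p\, L(p,p))
Extract every quantifier outward, since the variables are now distinct and don't occur free across branches:
  \exists q\, \exists p\, (\neg B(q) \land L(p,p))

\exists q\, \exists p\, (\neg B(q) \land L(p,p))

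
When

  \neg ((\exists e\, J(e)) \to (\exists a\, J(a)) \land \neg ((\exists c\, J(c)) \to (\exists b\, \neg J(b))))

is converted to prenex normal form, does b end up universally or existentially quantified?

Rewrite implications/biconditionals: A → B as ¬A ∨ B.
  \neg (\neg (\exists e\, J(e)) \lor (\exists a\, J(a)) \land \neg (\neg (\exists c\, J(c)) \lor (\exists b\, \neg J(b))))
Push ¬ through the quantifiers and connectives to reach negation normal form:
  (\exists e\, J(e)) \land ((\forall a\, \neg J(a)) \lor (\forall c\, \neg J(c)) \lor (\exists b\, \neg J(b)))
Finally move all quantifiers to the prefix:
  \exists e\, \forall a\, \forall c\, \exists b\, (J(e) \land (\neg J(a) \lor \neg J(c) \lor \neg J(b)))
The quantifier \exists b sits under an even number of negations (counting the antecedent side of each →), so it remains existential.

existential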